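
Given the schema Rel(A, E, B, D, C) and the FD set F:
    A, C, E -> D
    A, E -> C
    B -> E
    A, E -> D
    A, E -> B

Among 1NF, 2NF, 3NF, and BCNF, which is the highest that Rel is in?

3NF

Candidate keys: {A, B}, {A, E}. Prime attributes: {A, B, E}.
B -> E: {B}⁺ = {B, E}, which is not all of the attributes, so the left side is not a superkey — BCNF is violated.
But every attribute on its right side ({E}) is prime, and the same holds for every other non-superkey FD, so 3NF still holds.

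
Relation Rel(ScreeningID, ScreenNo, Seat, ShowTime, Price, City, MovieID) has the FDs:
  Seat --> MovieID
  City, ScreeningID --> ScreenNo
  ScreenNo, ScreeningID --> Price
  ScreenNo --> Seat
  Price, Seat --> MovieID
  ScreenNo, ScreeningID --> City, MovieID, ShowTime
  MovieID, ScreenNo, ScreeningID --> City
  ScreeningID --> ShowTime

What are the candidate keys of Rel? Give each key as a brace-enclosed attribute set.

{City, ScreeningID}, {ScreenNo, ScreeningID}

{ScreeningID} never appears on the right of any FD, so every key must include it.
{City, ScreeningID} is a candidate key since {City, ScreeningID}⁺ = {City, MovieID, Price, ScreenNo, ScreeningID, Seat, ShowTime} covers every attribute.
{ScreenNo, ScreeningID} is a candidate key since {ScreenNo, ScreeningID}⁺ = {City, MovieID, Price, ScreenNo, ScreeningID, Seat, ShowTime} covers every attribute.
These are minimal and exhaustive — every other superkey contains one of them.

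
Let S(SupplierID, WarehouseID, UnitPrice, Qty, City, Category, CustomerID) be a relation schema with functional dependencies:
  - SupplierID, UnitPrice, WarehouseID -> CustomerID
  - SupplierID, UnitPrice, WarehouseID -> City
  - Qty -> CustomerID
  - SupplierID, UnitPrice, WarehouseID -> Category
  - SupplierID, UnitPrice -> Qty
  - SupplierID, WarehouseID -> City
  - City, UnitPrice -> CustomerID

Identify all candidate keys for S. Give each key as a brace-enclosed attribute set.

No FD produces {SupplierID, UnitPrice, WarehouseID}, so they must be in every candidate key.
{SupplierID, UnitPrice, WarehouseID}⁺ = {Category, City, CustomerID, Qty, SupplierID, UnitPrice, WarehouseID} — all of the relation — so {SupplierID, UnitPrice, WarehouseID} is a candidate key.
Every other attribute set either contains this one or has a smaller closure.

{SupplierID, UnitPrice, WarehouseID}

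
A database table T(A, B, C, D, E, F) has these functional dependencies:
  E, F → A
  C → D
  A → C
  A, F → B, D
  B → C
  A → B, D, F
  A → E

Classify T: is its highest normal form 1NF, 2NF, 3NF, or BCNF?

2NF

Candidate keys: {A}, {E, F}. Prime attributes: {A, E, F}.
C → D: {C}⁺ = {C, D}, which is not all of the attributes, so the left side is not a superkey — BCNF is violated.
C → D has non-prime {D} on the right and a non-superkey on the left, so 3NF fails.
No non-prime attribute depends on a proper subset of any candidate key, so 2NF holds.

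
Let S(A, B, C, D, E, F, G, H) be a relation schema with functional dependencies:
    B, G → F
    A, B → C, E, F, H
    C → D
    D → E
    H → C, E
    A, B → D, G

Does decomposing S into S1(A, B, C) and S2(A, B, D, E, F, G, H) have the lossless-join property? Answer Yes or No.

Yes

The shared attributes are {A, B} and {A, B}⁺ = {A, B, C, D, E, F, G, H}.
Since S1 ⊆ {A, B, C, D, E, F, G, H}, the intersection is a superkey of S1; the decomposition is lossless.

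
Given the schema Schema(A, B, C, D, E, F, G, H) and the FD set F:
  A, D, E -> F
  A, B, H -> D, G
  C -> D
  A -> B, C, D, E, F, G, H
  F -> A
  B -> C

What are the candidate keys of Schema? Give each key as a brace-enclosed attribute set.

{A}⁺ = {A, B, C, D, E, F, G, H}, which is every attribute, so {A} is a candidate key.
{F}⁺ = {A, B, C, D, E, F, G, H}, which is every attribute, so {F} is a candidate key.
These are minimal and exhaustive — every other superkey contains one of them.

{A}, {F}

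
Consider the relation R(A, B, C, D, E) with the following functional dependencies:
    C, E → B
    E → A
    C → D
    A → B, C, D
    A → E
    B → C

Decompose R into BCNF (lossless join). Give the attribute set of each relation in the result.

{A, B, E}; {B, C}; {C, D}

Candidate keys of the original relation: {A}, {E}.
In {A, B, C, D, E}, {C} is not a superkey ({C}⁺ restricted to this set is {C, D}), so split on C → D into {C, D} and {A, B, C, E}.
{C, D} is in BCNF.
In {A, B, C, E}, {B} is not a superkey ({B}⁺ restricted to this set is {B, C}), so split on B → C into {B, C} and {A, B, E}.
{B, C} is in BCNF.
{A, B, E} is in BCNF.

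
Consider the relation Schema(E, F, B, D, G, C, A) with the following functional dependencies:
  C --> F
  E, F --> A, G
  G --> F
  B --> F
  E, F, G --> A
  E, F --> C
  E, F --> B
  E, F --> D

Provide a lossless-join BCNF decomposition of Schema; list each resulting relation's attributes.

{A, B, C, D, E, G}; {C, F}

Candidate keys of the original relation: {B, E}, {C, E}, {E, F}, {E, G}.
In {A, B, C, D, E, F, G}, {C} is not a superkey ({C}⁺ restricted to this set is {C, F}), so split on C --> F into {C, F} and {A, B, C, D, E, G}.
{C, F}: every determinant is a superkey — BCNF.
{A, B, C, D, E, G}: every determinant is a superkey — BCNF.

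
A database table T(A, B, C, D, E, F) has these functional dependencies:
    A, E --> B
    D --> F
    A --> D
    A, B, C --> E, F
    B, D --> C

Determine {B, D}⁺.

Start with {B, D}.
D --> F applies; add {F} → now {B, D, F}.
B, D --> C applies; add {C} → now {B, C, D, F}.
No further FD applies.

{B, C, D, F}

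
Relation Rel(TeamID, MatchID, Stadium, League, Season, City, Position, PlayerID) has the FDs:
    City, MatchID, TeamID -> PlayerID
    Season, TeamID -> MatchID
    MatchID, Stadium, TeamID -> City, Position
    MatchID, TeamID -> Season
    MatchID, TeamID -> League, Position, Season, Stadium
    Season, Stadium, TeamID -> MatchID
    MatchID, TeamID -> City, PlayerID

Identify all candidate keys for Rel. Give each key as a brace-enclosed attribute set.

No FD produces {TeamID}, so it must be in every candidate key.
{MatchID, TeamID} is a candidate key since {MatchID, TeamID}⁺ = {City, League, MatchID, PlayerID, Position, Season, Stadium, TeamID} covers every attribute.
{Season, TeamID} is a candidate key since {Season, TeamID}⁺ = {City, League, MatchID, PlayerID, Position, Season, Stadium, TeamID} covers every attribute.
No proper subset of any of these is a key, and no other minimal superkey exists.

{MatchID, TeamID}, {Season, TeamID}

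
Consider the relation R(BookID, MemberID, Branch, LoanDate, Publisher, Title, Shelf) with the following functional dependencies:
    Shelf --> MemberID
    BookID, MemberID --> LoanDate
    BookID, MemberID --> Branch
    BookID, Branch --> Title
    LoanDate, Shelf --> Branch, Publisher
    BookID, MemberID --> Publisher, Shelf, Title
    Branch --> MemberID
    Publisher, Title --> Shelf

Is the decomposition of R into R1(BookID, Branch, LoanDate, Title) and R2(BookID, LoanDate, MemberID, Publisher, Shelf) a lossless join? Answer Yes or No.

Common attributes: {BookID, LoanDate}; their closure is {BookID, LoanDate}.
The closure covers neither R1 nor R2 entirely; the join is not lossless.

No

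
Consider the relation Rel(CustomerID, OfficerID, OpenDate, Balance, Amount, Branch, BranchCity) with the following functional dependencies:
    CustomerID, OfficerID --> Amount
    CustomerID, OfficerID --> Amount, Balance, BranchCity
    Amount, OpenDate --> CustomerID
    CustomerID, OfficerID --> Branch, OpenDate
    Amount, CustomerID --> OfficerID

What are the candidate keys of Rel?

{Amount, CustomerID}, {Amount, OpenDate}, {CustomerID, OfficerID}

{Amount, CustomerID} is a candidate key since {Amount, CustomerID}⁺ = {Amount, Balance, Branch, BranchCity, CustomerID, OfficerID, OpenDate} covers every attribute.
{Amount, OpenDate} is a candidate key since {Amount, OpenDate}⁺ = {Amount, Balance, Branch, BranchCity, CustomerID, OfficerID, OpenDate} covers every attribute.
{CustomerID, OfficerID} is a candidate key since {CustomerID, OfficerID}⁺ = {Amount, Balance, Branch, BranchCity, CustomerID, OfficerID, OpenDate} covers every attribute.
No proper subset of any of these is a key, and no other minimal superkey exists.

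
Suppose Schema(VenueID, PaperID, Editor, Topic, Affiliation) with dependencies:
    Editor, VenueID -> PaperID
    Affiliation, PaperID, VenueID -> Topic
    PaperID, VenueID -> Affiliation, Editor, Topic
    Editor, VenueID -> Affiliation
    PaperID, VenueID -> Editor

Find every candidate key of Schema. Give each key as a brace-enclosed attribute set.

No FD produces {VenueID}, so it must be in every candidate key.
Closure of {Editor, VenueID} is {Affiliation, Editor, PaperID, Topic, VenueID}, the whole schema; {Editor, VenueID} is a candidate key.
Closure of {PaperID, VenueID} is {Affiliation, Editor, PaperID, Topic, VenueID}, the whole schema; {PaperID, VenueID} is a candidate key.
Any other superkey properly contains one of these, so there are no further candidate keys.

{Editor, VenueID}, {PaperID, VenueID}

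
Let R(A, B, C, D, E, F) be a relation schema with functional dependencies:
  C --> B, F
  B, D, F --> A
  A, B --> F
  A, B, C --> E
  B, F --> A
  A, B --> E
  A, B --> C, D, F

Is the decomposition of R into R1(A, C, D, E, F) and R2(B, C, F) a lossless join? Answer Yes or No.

Common attributes: {C, F}; their closure is {A, B, C, D, E, F}.
This includes all of R1, so the common attributes are a superkey of R1 — the join is lossless.

Yes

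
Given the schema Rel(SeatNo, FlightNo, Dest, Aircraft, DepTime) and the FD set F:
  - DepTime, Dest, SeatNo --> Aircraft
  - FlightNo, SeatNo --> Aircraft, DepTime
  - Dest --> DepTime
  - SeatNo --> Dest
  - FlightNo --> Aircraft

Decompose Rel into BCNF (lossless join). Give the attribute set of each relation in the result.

{Aircraft, Dest, SeatNo}; {DepTime, Dest}; {FlightNo, SeatNo}

Candidate key of the original relation: {FlightNo, SeatNo}.
Within {Aircraft, DepTime, Dest, FlightNo, SeatNo}: {DepTime, Dest, SeatNo}⁺ ∩ {Aircraft, DepTime, Dest, FlightNo, SeatNo} = {Aircraft, DepTime, Dest, SeatNo}, not the whole set, so DepTime, Dest, SeatNo --> Aircraft violates BCNF; decompose into {Aircraft, DepTime, Dest, SeatNo} and {DepTime, Dest, FlightNo, SeatNo}.
Within {Aircraft, DepTime, Dest, SeatNo}: {Dest}⁺ ∩ {Aircraft, DepTime, Dest, SeatNo} = {DepTime, Dest}, not the whole set, so Dest --> DepTime violates BCNF; decompose into {DepTime, Dest} and {Aircraft, Dest, SeatNo}.
{DepTime, Dest} has no BCNF violation.
{Aircraft, Dest, SeatNo} has no BCNF violation.
Within {DepTime, Dest, FlightNo, SeatNo}: {Dest}⁺ ∩ {DepTime, Dest, FlightNo, SeatNo} = {DepTime, Dest}, not the whole set, so Dest --> DepTime violates BCNF; decompose into {DepTime, Dest} and {Dest, FlightNo, SeatNo}.
{DepTime, Dest} has no BCNF violation.
Within {Dest, FlightNo, SeatNo}: {SeatNo}⁺ ∩ {Dest, FlightNo, SeatNo} = {Dest, SeatNo}, not the whole set, so SeatNo --> Dest violates BCNF; decompose into {Dest, SeatNo} and {FlightNo, SeatNo}.
{Dest, SeatNo} has no BCNF violation.
{FlightNo, SeatNo} has no BCNF violation.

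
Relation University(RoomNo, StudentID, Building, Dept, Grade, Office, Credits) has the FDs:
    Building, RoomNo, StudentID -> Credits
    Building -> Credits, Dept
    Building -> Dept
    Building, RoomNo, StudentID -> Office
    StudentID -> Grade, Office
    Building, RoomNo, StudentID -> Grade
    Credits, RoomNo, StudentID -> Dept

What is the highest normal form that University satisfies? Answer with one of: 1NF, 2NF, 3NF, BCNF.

Candidate key: {Building, RoomNo, StudentID}. Prime attributes: {Building, RoomNo, StudentID}.
Building -> Credits, Dept breaks BCNF: {Building}⁺ = {Building, Credits, Dept}, so {Building} is not a superkey.
Building -> Credits, Dept has non-prime {Credits, Dept} on the right and a non-superkey on the left, so 3NF fails.
{Building} is a proper subset of the key {Building, RoomNo, StudentID}, and {Building}⁺ contains the non-prime attributes {Credits, Dept} — a partial dependency, so 2NF is violated.

1NF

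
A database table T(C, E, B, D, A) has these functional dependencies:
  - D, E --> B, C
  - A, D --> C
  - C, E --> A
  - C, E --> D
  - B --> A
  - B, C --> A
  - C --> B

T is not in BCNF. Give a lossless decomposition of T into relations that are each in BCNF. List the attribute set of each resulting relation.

Candidate keys of the original relation: {C, E}, {D, E}.
{A, B, C, D, E}: {A, D} determines {A, B, C, D} here but is not a superkey — split on A, D --> B, C, giving {A, B, C, D} and {A, D, E}.
{A, B, C, D}: {B} determines {A, B} here but is not a superkey — split on B --> A, giving {A, B} and {B, C, D}.
{A, B} is in BCNF.
{B, C, D}: {C} determines {B, C} here but is not a superkey — split on C --> B, giving {B, C} and {C, D}.
{B, C} is in BCNF.
{C, D} is in BCNF.
{A, D, E} is in BCNF.

{A, B}; {A, D, E}; {B, C}; {C, D}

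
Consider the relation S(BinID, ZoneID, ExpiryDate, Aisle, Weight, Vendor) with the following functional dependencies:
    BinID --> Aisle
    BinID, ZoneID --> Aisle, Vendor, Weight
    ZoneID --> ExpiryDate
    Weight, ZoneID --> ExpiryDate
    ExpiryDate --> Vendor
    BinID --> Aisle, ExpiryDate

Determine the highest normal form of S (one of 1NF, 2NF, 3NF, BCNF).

Candidate key: {BinID, ZoneID}. Prime attributes: {BinID, ZoneID}.
BinID --> Aisle breaks BCNF: {BinID}⁺ = {Aisle, BinID, ExpiryDate, Vendor}, so {BinID} is not a superkey.
Because {Aisle} is non-prime and the left side of BinID --> Aisle is not a superkey, the relation is not in 3NF.
Since {BinID} ⊂ {BinID, ZoneID} and {BinID}⁺ ⊇ {Aisle, ExpiryDate, Vendor} with {Aisle, ExpiryDate, Vendor} non-prime, there is a partial dependency; 2NF fails.

1NF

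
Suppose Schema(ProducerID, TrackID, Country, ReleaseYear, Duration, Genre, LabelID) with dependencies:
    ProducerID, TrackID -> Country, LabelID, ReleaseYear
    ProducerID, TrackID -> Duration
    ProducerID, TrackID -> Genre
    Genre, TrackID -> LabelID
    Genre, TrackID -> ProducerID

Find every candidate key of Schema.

{Genre, TrackID}, {ProducerID, TrackID}

No FD produces {TrackID}, so it must be in every candidate key.
{Genre, TrackID} is a candidate key since {Genre, TrackID}⁺ = {Country, Duration, Genre, LabelID, ProducerID, ReleaseYear, TrackID} covers every attribute.
{ProducerID, TrackID} is a candidate key since {ProducerID, TrackID}⁺ = {Country, Duration, Genre, LabelID, ProducerID, ReleaseYear, TrackID} covers every attribute.
Any other superkey properly contains one of these, so there are no further candidate keys.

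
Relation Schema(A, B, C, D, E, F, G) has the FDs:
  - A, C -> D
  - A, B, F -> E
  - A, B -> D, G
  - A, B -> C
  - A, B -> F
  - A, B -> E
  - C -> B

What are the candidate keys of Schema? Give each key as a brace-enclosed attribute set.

{A} never appears on the right of any FD, so every key must include it.
{A, B}⁺ = {A, B, C, D, E, F, G} — all of the relation — so {A, B} is a candidate key.
{A, C}⁺ = {A, B, C, D, E, F, G} — all of the relation — so {A, C} is a candidate key.
Any other superkey properly contains one of these, so there are no further candidate keys.

{A, B}, {A, C}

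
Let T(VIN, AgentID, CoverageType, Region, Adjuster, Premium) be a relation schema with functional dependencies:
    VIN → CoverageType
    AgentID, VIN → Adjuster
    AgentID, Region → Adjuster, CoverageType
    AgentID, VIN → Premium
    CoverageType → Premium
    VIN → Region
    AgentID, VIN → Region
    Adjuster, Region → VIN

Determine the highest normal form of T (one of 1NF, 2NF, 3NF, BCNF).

1NF

Candidate keys: {AgentID, Region}, {AgentID, VIN}. Prime attributes: {AgentID, Region, VIN}.
For VIN → CoverageType we have {VIN}⁺ = {CoverageType, Premium, Region, VIN}; {VIN} is not a superkey, so BCNF fails.
Because {CoverageType} is non-prime and the left side of VIN → CoverageType is not a superkey, the relation is not in 3NF.
{VIN} is a proper subset of the key {AgentID, VIN}, and {VIN}⁺ contains the non-prime attributes {CoverageType, Premium} — a partial dependency, so 2NF is violated.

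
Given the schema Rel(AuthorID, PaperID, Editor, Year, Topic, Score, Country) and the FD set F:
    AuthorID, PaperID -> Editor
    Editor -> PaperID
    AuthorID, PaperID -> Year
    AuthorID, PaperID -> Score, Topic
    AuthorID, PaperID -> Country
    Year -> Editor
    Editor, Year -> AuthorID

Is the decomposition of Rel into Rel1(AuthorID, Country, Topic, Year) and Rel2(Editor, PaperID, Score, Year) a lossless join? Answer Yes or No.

Yes

Common attributes: {Year}; their closure is {AuthorID, Country, Editor, PaperID, Score, Topic, Year}.
This includes all of Rel1, so the common attributes are a superkey of Rel1 — the join is lossless.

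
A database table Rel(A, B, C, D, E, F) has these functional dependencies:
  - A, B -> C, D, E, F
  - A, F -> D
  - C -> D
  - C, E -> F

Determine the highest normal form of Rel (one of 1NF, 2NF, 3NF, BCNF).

2NF

Candidate key: {A, B}. Prime attributes: {A, B}.
A, F -> D breaks BCNF: {A, F}⁺ = {A, D, F}, so {A, F} is not a superkey.
A, F -> D has non-prime {D} on the right and a non-superkey on the left, so 3NF fails.
No proper subset of a key has a non-prime attribute in its closure, so there is no partial dependency; 2NF holds.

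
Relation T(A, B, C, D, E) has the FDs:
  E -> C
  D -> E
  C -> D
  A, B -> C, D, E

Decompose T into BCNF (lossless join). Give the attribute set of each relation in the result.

{A, B, E}; {C, D, E}

Candidate key of the original relation: {A, B}.
{A, B, C, D, E}: {E} determines {C, D, E} here but is not a superkey — split on E -> C, D, giving {C, D, E} and {A, B, E}.
{C, D, E}: every determinant is a superkey — BCNF.
{A, B, E}: every determinant is a superkey — BCNF.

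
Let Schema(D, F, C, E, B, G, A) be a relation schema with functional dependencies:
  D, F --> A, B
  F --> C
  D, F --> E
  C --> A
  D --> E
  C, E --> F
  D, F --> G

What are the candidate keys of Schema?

{C, D}, {D, F}

No FD produces {D}, so it must be in every candidate key.
{C, D}⁺ = {A, B, C, D, E, F, G}, which is every attribute, so {C, D} is a candidate key.
{D, F}⁺ = {A, B, C, D, E, F, G}, which is every attribute, so {D, F} is a candidate key.
Any other superkey properly contains one of these, so there are no further candidate keys.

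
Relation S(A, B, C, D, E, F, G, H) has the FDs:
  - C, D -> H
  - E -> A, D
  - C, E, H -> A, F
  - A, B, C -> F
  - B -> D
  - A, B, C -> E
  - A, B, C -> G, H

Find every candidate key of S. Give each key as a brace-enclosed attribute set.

Attributes never on any right-hand side: {B, C} — every candidate key must contain all of them.
{A, B, C}⁺ = {A, B, C, D, E, F, G, H}, which is every attribute, so {A, B, C} is a candidate key.
{B, C, E}⁺ = {A, B, C, D, E, F, G, H}, which is every attribute, so {B, C, E} is a candidate key.
These are minimal and exhaustive — every other superkey contains one of them.

{A, B, C}, {B, C, E}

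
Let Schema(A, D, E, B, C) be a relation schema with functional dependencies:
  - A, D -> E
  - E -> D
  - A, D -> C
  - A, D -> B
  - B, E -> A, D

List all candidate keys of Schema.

{A, D}, {A, E}, {B, E}

{A, D}⁺ = {A, B, C, D, E} — all of the relation — so {A, D} is a candidate key.
{A, E}⁺ = {A, B, C, D, E} — all of the relation — so {A, E} is a candidate key.
{B, E}⁺ = {A, B, C, D, E} — all of the relation — so {B, E} is a candidate key.
Any other superkey properly contains one of these, so there are no further candidate keys.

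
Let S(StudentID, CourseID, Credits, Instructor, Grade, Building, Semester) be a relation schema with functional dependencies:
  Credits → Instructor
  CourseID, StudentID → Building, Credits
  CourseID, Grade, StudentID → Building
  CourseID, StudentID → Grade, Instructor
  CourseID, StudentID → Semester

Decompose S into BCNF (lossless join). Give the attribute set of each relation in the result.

{Building, CourseID, Credits, Grade, Semester, StudentID}; {Credits, Instructor}

Candidate key of the original relation: {CourseID, StudentID}.
In {Building, CourseID, Credits, Grade, Instructor, Semester, StudentID}, {Credits} is not a superkey ({Credits}⁺ restricted to this set is {Credits, Instructor}), so split on Credits → Instructor into {Credits, Instructor} and {Building, CourseID, Credits, Grade, Semester, StudentID}.
{Credits, Instructor} has no BCNF violation.
{Building, CourseID, Credits, Grade, Semester, StudentID} has no BCNF violation.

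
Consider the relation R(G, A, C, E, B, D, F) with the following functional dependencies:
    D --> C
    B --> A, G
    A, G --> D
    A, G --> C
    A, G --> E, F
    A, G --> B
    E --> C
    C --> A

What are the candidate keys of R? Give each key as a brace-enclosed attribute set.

{B}⁺ = {A, B, C, D, E, F, G}, which is every attribute, so {B} is a candidate key.
{A, G}⁺ = {A, B, C, D, E, F, G}, which is every attribute, so {A, G} is a candidate key.
{C, G}⁺ = {A, B, C, D, E, F, G}, which is every attribute, so {C, G} is a candidate key.
{D, G}⁺ = {A, B, C, D, E, F, G}, which is every attribute, so {D, G} is a candidate key.
{E, G}⁺ = {A, B, C, D, E, F, G}, which is every attribute, so {E, G} is a candidate key.
Any other superkey properly contains one of these, so there are no further candidate keys.

{A, G}, {B}, {C, G}, {D, G}, {E, G}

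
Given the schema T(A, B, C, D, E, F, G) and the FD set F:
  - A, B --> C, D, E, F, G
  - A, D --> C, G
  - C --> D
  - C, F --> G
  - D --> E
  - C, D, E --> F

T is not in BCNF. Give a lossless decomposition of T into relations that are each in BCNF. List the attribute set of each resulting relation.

Candidate key of the original relation: {A, B}.
{A, B, C, D, E, F, G}: {A, D} determines {A, C, D, E, F, G} here but is not a superkey — split on A, D --> C, E, F, G, giving {A, C, D, E, F, G} and {A, B, D}.
{A, C, D, E, F, G}: {C} determines {C, D, E, F, G} here but is not a superkey — split on C --> D, E, F, G, giving {C, D, E, F, G} and {A, C}.
{C, D, E, F, G}: {D} determines {D, E} here but is not a superkey — split on D --> E, giving {D, E} and {C, D, F, G}.
{D, E}: every determinant is a superkey — BCNF.
{C, D, F, G}: every determinant is a superkey — BCNF.
{A, C}: every determinant is a superkey — BCNF.
{A, B, D}: every determinant is a superkey — BCNF.

{A, B, D}; {A, C}; {C, D, F, G}; {D, E}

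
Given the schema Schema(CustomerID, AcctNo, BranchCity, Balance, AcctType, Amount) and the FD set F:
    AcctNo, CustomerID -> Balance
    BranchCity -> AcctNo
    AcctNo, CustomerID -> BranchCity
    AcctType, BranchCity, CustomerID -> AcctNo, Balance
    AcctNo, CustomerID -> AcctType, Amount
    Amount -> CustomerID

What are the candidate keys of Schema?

{AcctNo, Amount}⁺ = {AcctNo, AcctType, Amount, Balance, BranchCity, CustomerID} — all of the relation — so {AcctNo, Amount} is a candidate key.
{AcctNo, CustomerID}⁺ = {AcctNo, AcctType, Amount, Balance, BranchCity, CustomerID} — all of the relation — so {AcctNo, CustomerID} is a candidate key.
{Amount, BranchCity}⁺ = {AcctNo, AcctType, Amount, Balance, BranchCity, CustomerID} — all of the relation — so {Amount, BranchCity} is a candidate key.
{BranchCity, CustomerID}⁺ = {AcctNo, AcctType, Amount, Balance, BranchCity, CustomerID} — all of the relation — so {BranchCity, CustomerID} is a candidate key.
No proper subset of any of these is a key, and no other minimal superkey exists.

{AcctNo, Amount}, {AcctNo, CustomerID}, {Amount, BranchCity}, {BranchCity, CustomerID}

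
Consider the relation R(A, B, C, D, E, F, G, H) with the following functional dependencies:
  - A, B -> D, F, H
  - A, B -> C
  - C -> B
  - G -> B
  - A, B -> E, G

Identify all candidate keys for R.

{A, B}, {A, C}, {A, G}

No FD produces {A}, so it must be in every candidate key.
{A, B}⁺ = {A, B, C, D, E, F, G, H} — all of the relation — so {A, B} is a candidate key.
{A, C}⁺ = {A, B, C, D, E, F, G, H} — all of the relation — so {A, C} is a candidate key.
{A, G}⁺ = {A, B, C, D, E, F, G, H} — all of the relation — so {A, G} is a candidate key.
These are minimal and exhaustive — every other superkey contains one of them.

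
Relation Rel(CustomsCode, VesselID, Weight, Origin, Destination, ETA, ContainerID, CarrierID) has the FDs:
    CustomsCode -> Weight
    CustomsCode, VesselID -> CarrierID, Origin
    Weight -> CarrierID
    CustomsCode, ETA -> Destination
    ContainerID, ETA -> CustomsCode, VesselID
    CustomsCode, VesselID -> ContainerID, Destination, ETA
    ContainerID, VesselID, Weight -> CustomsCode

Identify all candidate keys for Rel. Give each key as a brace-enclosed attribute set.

{ContainerID, ETA}, {ContainerID, VesselID, Weight}, {CustomsCode, VesselID}

{ContainerID, ETA}⁺ = {CarrierID, ContainerID, CustomsCode, Destination, ETA, Origin, VesselID, Weight}, which is every attribute, so {ContainerID, ETA} is a candidate key.
{CustomsCode, VesselID}⁺ = {CarrierID, ContainerID, CustomsCode, Destination, ETA, Origin, VesselID, Weight}, which is every attribute, so {CustomsCode, VesselID} is a candidate key.
{ContainerID, VesselID, Weight}⁺ = {CarrierID, ContainerID, CustomsCode, Destination, ETA, Origin, VesselID, Weight}, which is every attribute, so {ContainerID, VesselID, Weight} is a candidate key.
Any other superkey properly contains one of these, so there are no further candidate keys.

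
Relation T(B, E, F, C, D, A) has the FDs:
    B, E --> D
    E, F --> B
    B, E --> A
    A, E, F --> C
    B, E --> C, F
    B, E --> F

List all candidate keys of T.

Attributes never on any right-hand side: {E} — every candidate key must contain it.
Closure of {B, E} is {A, B, C, D, E, F}, the whole schema; {B, E} is a candidate key.
Closure of {E, F} is {A, B, C, D, E, F}, the whole schema; {E, F} is a candidate key.
No proper subset of any of these is a key, and no other minimal superkey exists.

{B, E}, {E, F}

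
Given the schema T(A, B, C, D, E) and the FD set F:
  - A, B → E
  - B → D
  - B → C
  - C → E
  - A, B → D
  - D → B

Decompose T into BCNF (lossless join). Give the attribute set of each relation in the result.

Candidate keys of the original relation: {A, B}, {A, D}.
Within {A, B, C, D, E}: {B}⁺ ∩ {A, B, C, D, E} = {B, C, D, E}, not the whole set, so B → C, D, E violates BCNF; decompose into {B, C, D, E} and {A, B}.
Within {B, C, D, E}: {C}⁺ ∩ {B, C, D, E} = {C, E}, not the whole set, so C → E violates BCNF; decompose into {C, E} and {B, C, D}.
{C, E}: every determinant is a superkey — BCNF.
{B, C, D}: every determinant is a superkey — BCNF.
{A, B}: every determinant is a superkey — BCNF.

{A, B}; {B, C, D}; {C, E}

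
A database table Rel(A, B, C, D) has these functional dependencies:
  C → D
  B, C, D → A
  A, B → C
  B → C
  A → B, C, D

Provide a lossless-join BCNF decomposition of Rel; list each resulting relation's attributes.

Candidate keys of the original relation: {A}, {B}.
In {A, B, C, D}, {C} is not a superkey ({C}⁺ restricted to this set is {C, D}), so split on C → D into {C, D} and {A, B, C}.
{C, D}: every determinant is a superkey — BCNF.
{A, B, C}: every determinant is a superkey — BCNF.

{A, B, C}; {C, D}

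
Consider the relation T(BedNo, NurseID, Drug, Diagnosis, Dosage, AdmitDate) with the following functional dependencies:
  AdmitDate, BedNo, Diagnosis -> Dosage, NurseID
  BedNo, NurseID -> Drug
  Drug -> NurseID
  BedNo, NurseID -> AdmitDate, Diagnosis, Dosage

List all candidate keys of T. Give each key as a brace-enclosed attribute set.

{BedNo} never appears on the right of any FD, so every key must include it.
{BedNo, Drug}⁺ = {AdmitDate, BedNo, Diagnosis, Dosage, Drug, NurseID} — all of the relation — so {BedNo, Drug} is a candidate key.
{BedNo, NurseID}⁺ = {AdmitDate, BedNo, Diagnosis, Dosage, Drug, NurseID} — all of the relation — so {BedNo, NurseID} is a candidate key.
{AdmitDate, BedNo, Diagnosis}⁺ = {AdmitDate, BedNo, Diagnosis, Dosage, Drug, NurseID} — all of the relation — so {AdmitDate, BedNo, Diagnosis} is a candidate key.
No proper subset of any of these is a key, and no other minimal superkey exists.

{AdmitDate, BedNo, Diagnosis}, {BedNo, Drug}, {BedNo, NurseID}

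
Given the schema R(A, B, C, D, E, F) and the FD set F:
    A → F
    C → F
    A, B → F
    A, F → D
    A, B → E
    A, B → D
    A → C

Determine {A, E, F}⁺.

{A, C, D, E, F}

Start with {A, E, F}.
A, F → D applies; add {D} → now {A, D, E, F}.
A → C applies; add {C} → now {A, C, D, E, F}.
No further FD applies.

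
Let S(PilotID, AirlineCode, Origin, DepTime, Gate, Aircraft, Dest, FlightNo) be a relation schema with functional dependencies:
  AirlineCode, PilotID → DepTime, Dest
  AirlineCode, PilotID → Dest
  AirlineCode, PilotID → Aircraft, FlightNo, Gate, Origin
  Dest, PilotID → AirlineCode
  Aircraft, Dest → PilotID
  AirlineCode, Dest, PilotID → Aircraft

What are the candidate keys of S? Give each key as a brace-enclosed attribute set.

{Aircraft, Dest}, {AirlineCode, PilotID}, {Dest, PilotID}

{Aircraft, Dest}⁺ = {Aircraft, AirlineCode, DepTime, Dest, FlightNo, Gate, Origin, PilotID}, which is every attribute, so {Aircraft, Dest} is a candidate key.
{AirlineCode, PilotID}⁺ = {Aircraft, AirlineCode, DepTime, Dest, FlightNo, Gate, Origin, PilotID}, which is every attribute, so {AirlineCode, PilotID} is a candidate key.
{Dest, PilotID}⁺ = {Aircraft, AirlineCode, DepTime, Dest, FlightNo, Gate, Origin, PilotID}, which is every attribute, so {Dest, PilotID} is a candidate key.
No proper subset of any of these is a key, and no other minimal superkey exists.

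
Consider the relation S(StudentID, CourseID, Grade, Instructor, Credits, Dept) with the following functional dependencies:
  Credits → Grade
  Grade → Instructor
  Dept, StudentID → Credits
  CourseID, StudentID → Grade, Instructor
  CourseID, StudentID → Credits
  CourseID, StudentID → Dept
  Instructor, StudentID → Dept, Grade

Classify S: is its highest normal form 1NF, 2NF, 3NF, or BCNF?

Candidate key: {CourseID, StudentID}. Prime attributes: {CourseID, StudentID}.
Credits → Grade: {Credits}⁺ = {Credits, Grade, Instructor}, which is not all of the attributes, so the left side is not a superkey — BCNF is violated.
Credits → Grade determines the non-prime attribute {Grade} from a non-superkey — 3NF is violated.
Checking every proper subset of each key, none determines a non-prime attribute — 2NF is satisfied.

2NF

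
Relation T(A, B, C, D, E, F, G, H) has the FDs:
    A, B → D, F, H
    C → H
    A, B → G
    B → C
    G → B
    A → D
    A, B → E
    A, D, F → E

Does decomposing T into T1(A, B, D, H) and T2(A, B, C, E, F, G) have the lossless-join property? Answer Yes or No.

Yes

T1 ∩ T2 = {A, B}; its closure under F is {A, B, C, D, E, F, G, H}.
T1 is contained in that closure, so T1 ∩ T2 → T1 holds and the join is lossless.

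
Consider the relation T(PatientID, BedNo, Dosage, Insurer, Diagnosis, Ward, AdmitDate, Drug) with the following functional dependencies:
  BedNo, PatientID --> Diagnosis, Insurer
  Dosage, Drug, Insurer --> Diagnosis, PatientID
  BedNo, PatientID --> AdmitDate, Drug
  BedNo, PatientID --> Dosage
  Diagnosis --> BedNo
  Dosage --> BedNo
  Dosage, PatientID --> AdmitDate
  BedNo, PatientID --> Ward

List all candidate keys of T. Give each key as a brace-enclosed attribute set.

{BedNo, PatientID}, {Diagnosis, PatientID}, {Dosage, Drug, Insurer}, {Dosage, PatientID}

Closure of {BedNo, PatientID} is {AdmitDate, BedNo, Diagnosis, Dosage, Drug, Insurer, PatientID, Ward}, the whole schema; {BedNo, PatientID} is a candidate key.
Closure of {Diagnosis, PatientID} is {AdmitDate, BedNo, Diagnosis, Dosage, Drug, Insurer, PatientID, Ward}, the whole schema; {Diagnosis, PatientID} is a candidate key.
Closure of {Dosage, PatientID} is {AdmitDate, BedNo, Diagnosis, Dosage, Drug, Insurer, PatientID, Ward}, the whole schema; {Dosage, PatientID} is a candidate key.
Closure of {Dosage, Drug, Insurer} is {AdmitDate, BedNo, Diagnosis, Dosage, Drug, Insurer, PatientID, Ward}, the whole schema; {Dosage, Drug, Insurer} is a candidate key.
These are minimal and exhaustive — every other superkey contains one of them.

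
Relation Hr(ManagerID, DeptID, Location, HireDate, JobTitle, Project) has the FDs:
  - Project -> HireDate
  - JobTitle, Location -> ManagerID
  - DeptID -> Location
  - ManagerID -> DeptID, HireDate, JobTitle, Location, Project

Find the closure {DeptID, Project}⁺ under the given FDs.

Start with {DeptID, Project}.
Project -> HireDate applies; add {HireDate} → now {DeptID, HireDate, Project}.
DeptID -> Location applies; add {Location} → now {DeptID, HireDate, Location, Project}.
No further FD applies.

{DeptID, HireDate, Location, Project}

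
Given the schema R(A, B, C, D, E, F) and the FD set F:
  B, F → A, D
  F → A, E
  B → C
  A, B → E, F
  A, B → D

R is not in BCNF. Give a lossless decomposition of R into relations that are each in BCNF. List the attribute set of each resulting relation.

Candidate keys of the original relation: {A, B}, {B, F}.
{A, B, C, D, E, F}: {F} determines {A, E, F} here but is not a superkey — split on F → A, E, giving {A, E, F} and {B, C, D, F}.
{A, E, F}: every determinant is a superkey — BCNF.
{B, C, D, F}: {B} determines {B, C} here but is not a superkey — split on B → C, giving {B, C} and {B, D, F}.
{B, C}: every determinant is a superkey — BCNF.
{B, D, F}: every determinant is a superkey — BCNF.

{A, E, F}; {B, C}; {B, D, F}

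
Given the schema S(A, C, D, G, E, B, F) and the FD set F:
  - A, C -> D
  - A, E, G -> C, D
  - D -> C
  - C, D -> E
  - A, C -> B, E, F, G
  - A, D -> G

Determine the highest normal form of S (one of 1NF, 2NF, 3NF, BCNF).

Candidate keys: {A, C}, {A, D}, {A, E, G}. Prime attributes: {A, C, D, E, G}.
For D -> C we have {D}⁺ = {C, D, E}; {D} is not a superkey, so BCNF fails.
Since {C} ⊆ prime attributes and every other non-superkey FD also has a prime right side, the schema is in 3NF.

3NF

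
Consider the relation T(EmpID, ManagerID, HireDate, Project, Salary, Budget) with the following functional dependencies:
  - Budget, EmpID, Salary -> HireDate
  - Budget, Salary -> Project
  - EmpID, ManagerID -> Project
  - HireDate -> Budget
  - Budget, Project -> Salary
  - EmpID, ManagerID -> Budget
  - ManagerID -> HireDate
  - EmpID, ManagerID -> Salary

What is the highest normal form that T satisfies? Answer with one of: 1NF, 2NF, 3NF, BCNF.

1NF

Candidate key: {EmpID, ManagerID}. Prime attributes: {EmpID, ManagerID}.
Budget, EmpID, Salary -> HireDate breaks BCNF: {Budget, EmpID, Salary}⁺ = {Budget, EmpID, HireDate, Project, Salary}, so {Budget, EmpID, Salary} is not a superkey.
Budget, EmpID, Salary -> HireDate determines the non-prime attribute {HireDate} from a non-superkey — 3NF is violated.
{ManagerID} is a proper subset of the key {EmpID, ManagerID}, and {ManagerID}⁺ contains the non-prime attributes {Budget, HireDate} — a partial dependency, so 2NF is violated.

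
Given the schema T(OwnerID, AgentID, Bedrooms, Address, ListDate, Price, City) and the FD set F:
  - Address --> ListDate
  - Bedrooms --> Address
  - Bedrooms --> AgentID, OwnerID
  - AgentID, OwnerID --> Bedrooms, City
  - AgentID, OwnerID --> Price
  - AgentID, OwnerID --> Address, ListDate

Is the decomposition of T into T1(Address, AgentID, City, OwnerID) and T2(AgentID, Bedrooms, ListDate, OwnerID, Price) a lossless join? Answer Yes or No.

Yes

T1 ∩ T2 = {AgentID, OwnerID}; its closure under F is {Address, AgentID, Bedrooms, City, ListDate, OwnerID, Price}.
Since T1 ⊆ {Address, AgentID, Bedrooms, City, ListDate, OwnerID, Price}, the intersection is a superkey of T1; the decomposition is lossless.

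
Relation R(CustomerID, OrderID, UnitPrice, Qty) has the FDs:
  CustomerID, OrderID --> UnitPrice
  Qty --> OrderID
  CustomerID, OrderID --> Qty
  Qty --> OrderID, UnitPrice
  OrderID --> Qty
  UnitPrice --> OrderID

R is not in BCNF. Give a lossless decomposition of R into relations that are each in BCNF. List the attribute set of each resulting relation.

{CustomerID, Qty}; {OrderID, Qty, UnitPrice}

Candidate keys of the original relation: {CustomerID, OrderID}, {CustomerID, Qty}, {CustomerID, UnitPrice}.
In {CustomerID, OrderID, Qty, UnitPrice}, {Qty} is not a superkey ({Qty}⁺ restricted to this set is {OrderID, Qty, UnitPrice}), so split on Qty --> OrderID, UnitPrice into {OrderID, Qty, UnitPrice} and {CustomerID, Qty}.
{OrderID, Qty, UnitPrice} has no BCNF violation.
{CustomerID, Qty} has no BCNF violation.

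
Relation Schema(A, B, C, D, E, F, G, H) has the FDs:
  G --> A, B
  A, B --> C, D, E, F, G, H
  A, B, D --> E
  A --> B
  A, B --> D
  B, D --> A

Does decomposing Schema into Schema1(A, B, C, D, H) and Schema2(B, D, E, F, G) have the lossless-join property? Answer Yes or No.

Common attributes: {B, D}; their closure is {A, B, C, D, E, F, G, H}.
This includes all of Schema1, so the common attributes are a superkey of Schema1 — the join is lossless.

Yes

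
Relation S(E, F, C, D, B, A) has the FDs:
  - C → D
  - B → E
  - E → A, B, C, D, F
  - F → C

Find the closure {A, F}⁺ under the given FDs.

Start with {A, F}.
F → C applies; add {C} → now {A, C, F}.
C → D applies; add {D} → now {A, C, D, F}.
No further FD applies.

{A, C, D, F}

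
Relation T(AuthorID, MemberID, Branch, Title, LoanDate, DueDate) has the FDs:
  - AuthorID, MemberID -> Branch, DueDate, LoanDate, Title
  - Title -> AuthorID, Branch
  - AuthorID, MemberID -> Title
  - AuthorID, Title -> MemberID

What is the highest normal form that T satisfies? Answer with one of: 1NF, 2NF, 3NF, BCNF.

Candidate keys: {AuthorID, MemberID}, {Title}. Prime attributes: {AuthorID, MemberID, Title}.
Each dependency's left side is a superkey — BCNF holds.

BCNF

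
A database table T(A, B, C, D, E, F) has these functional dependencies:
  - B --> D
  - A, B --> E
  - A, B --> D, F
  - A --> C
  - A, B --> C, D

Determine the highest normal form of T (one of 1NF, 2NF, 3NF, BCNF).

1NF

Candidate key: {A, B}. Prime attributes: {A, B}.
B --> D breaks BCNF: {B}⁺ = {B, D}, so {B} is not a superkey.
Because {D} is non-prime and the left side of B --> D is not a superkey, the relation is not in 3NF.
{A} is a proper subset of the key {A, B}, and {A}⁺ contains the non-prime attribute {C} — a partial dependency, so 2NF is violated.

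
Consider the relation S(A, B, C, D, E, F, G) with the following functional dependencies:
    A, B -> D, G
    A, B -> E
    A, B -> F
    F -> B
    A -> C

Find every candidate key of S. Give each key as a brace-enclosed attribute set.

{A, B}, {A, F}

No FD produces {A}, so it must be in every candidate key.
{A, B} is a candidate key since {A, B}⁺ = {A, B, C, D, E, F, G} covers every attribute.
{A, F} is a candidate key since {A, F}⁺ = {A, B, C, D, E, F, G} covers every attribute.
These are minimal and exhaustive — every other superkey contains one of them.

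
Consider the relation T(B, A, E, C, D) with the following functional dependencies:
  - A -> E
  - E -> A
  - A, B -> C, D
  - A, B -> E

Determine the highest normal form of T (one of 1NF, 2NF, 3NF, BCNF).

Candidate keys: {A, B}, {B, E}. Prime attributes: {A, B, E}.
A -> E: {A}⁺ = {A, E}, which is not all of the attributes, so the left side is not a superkey — BCNF is violated.
But every attribute on its right side ({E}) is prime, and the same holds for every other non-superkey FD, so 3NF still holds.

3NF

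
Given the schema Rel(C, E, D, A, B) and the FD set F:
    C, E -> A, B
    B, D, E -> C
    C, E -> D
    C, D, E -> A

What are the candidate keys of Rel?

No FD produces {E}, so it must be in every candidate key.
{C, E} is a candidate key since {C, E}⁺ = {A, B, C, D, E} covers every attribute.
{B, D, E} is a candidate key since {B, D, E}⁺ = {A, B, C, D, E} covers every attribute.
No proper subset of any of these is a key, and no other minimal superkey exists.

{B, D, E}, {C, E}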